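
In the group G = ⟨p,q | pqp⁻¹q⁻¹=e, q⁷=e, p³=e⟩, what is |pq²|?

Compute successive powers until reaching e:
  (pq²)¹ = pq², (pq²)² = p²q⁴, (pq²)³ = q⁶, (pq²)⁴ = pq, (pq²)⁵ = p²q³, (pq²)⁶ = q⁵, (pq²)⁷ = p, (pq²)⁸ = p²q², (pq²)⁹ = q⁴, (pq²)¹⁰ = pq⁶, (pq²)¹¹ = p²q, (pq²)¹² = q³, (pq²)¹³ = pq⁵, (pq²)¹⁴ = p², (pq²)¹⁵ = q², (pq²)¹⁶ = pq⁴, (pq²)¹⁷ = p²q⁶, (pq²)¹⁸ = q, (pq²)¹⁹ = pq³, (pq²)²⁰ = p²q⁵, (pq²)²¹ = e.
The smallest positive k with (pq²)ᵏ = e is 21.

Answer: 21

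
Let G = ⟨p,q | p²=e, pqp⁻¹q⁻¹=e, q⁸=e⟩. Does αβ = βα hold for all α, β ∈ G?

Each pair of generators commutes: p·q = pq = q·p. Since the generators pairwise commute, every element of G commutes with every other, so G is abelian.

Answer: Yes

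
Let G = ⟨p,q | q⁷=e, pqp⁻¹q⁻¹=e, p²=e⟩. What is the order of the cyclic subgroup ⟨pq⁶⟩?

|⟨pq⁶⟩| equals the order of pq⁶. Compute successive powers until reaching e:
  (pq⁶)¹ = pq⁶, (pq⁶)² = q⁵, (pq⁶)³ = pq⁴, (pq⁶)⁴ = q³, (pq⁶)⁵ = pq², (pq⁶)⁶ = q, (pq⁶)⁷ = p, (pq⁶)⁸ = q⁶, (pq⁶)⁹ = pq⁵, (pq⁶)¹⁰ = q⁴, (pq⁶)¹¹ = pq³, (pq⁶)¹² = q², (pq⁶)¹³ = pq, (pq⁶)¹⁴ = e.
The smallest positive k with (pq⁶)ᵏ = e is 14, so |⟨pq⁶⟩| = 14.

Answer: 14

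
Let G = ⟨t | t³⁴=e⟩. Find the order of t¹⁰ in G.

Compute successive powers until reaching e:
  (t¹⁰)¹ = t¹⁰, (t¹⁰)² = t²⁰, (t¹⁰)³ = t³⁰, (t¹⁰)⁴ = t⁶, (t¹⁰)⁵ = t¹⁶, (t¹⁰)⁶ = t²⁶, (t¹⁰)⁷ = t², (t¹⁰)⁸ = t¹², (t¹⁰)⁹ = t²², (t¹⁰)¹⁰ = t³², (t¹⁰)¹¹ = t⁸, (t¹⁰)¹² = t¹⁸, (t¹⁰)¹³ = t²⁸, (t¹⁰)¹⁴ = t⁴, (t¹⁰)¹⁵ = t¹⁴, (t¹⁰)¹⁶ = t²⁴, (t¹⁰)¹⁷ = e.
The smallest positive k with (t¹⁰)ᵏ = e is 17.

Answer: 17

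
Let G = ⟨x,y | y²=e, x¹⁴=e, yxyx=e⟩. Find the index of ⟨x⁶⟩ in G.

First find ord(x⁶) by computing successive powers:
  (x⁶)¹ = x⁶, (x⁶)² = x¹², (x⁶)³ = x⁴, (x⁶)⁴ = x¹⁰, (x⁶)⁵ = x², (x⁶)⁶ = x⁸, (x⁶)⁷ = e.
So |⟨x⁶⟩| = ord(x⁶) = 7. With |G| = 28, by Lagrange [G : ⟨x⁶⟩] = 28/7 = 4.

Answer: 4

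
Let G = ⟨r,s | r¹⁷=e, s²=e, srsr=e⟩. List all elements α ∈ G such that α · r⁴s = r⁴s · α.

⟨r⁴s⟩ ⊆ C_G(r⁴s) since powers of r⁴s commute with r⁴s; so |C_G(r⁴s)| ≥ |⟨r⁴s⟩| = 2.
By orbit–stabilizer, |C_G(r⁴s)| = |G| / |conj. class of r⁴s| = 34 / 17 = 2.
The 2 elements commuting with r⁴s are {e, r⁴s}.

Answer: {e, r⁴s}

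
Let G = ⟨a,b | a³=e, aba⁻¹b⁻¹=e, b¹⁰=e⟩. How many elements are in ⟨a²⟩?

|⟨a²⟩| equals the order of a². Compute successive powers until reaching e:
  (a²)¹ = a², (a²)² = a, (a²)³ = e.
The smallest positive k with (a²)ᵏ = e is 3, so |⟨a²⟩| = 3.

Answer: 3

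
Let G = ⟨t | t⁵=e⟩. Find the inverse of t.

The order of t is 5 (smallest k with tᵏ = e), so t⁻¹ = t⁴ = t⁴.
Check: t · (t⁴) → t · t⁴ = e, giving e as required.

Answer: t⁴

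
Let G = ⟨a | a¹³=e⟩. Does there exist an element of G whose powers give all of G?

|G| = 13. The element a has order 13 (its powers give 13 distinct elements), so ⟨a⟩ = G and G is cyclic.

Answer: Yes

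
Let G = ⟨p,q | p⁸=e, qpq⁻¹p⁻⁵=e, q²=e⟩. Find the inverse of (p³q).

The order of (p³q) is 8 (smallest k with (p³q)ᵏ = e), so (p³q)⁻¹ = (p³q)⁷ = pq.
Check: (p³q) · (pq) → (p³q) · p = q;   q · q = e, giving e as required.

Answer: pq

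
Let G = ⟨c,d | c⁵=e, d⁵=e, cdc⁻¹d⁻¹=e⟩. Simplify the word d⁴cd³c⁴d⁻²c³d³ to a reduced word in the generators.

Multiply left to right, reducing at each step:
  (d⁴) · c = cd⁴
  (cd⁴) · d³ = cd²
  (cd²) · c⁴ = d²
  (d²) · d⁻² = e
  e · c³ = c³
  (c³) · d³ = c³d³

Answer: c³d³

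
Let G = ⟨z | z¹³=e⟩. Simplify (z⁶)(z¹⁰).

Compute (z⁶) · (z¹⁰) by multiplying left to right and reducing via the relations at each step:
  (z⁶) · z¹⁰ = z³

Answer: z³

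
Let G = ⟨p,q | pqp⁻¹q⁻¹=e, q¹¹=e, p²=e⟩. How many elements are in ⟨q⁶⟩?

|⟨q⁶⟩| equals the order of q⁶. Compute successive powers until reaching e:
  (q⁶)¹ = q⁶, (q⁶)² = q, (q⁶)³ = q⁷, (q⁶)⁴ = q², (q⁶)⁵ = q⁸, (q⁶)⁶ = q³, (q⁶)⁷ = q⁹, (q⁶)⁸ = q⁴, (q⁶)⁹ = q¹⁰, (q⁶)¹⁰ = q⁵, (q⁶)¹¹ = e.
The smallest positive k with (q⁶)ᵏ = e is 11, so |⟨q⁶⟩| = 11.

Answer: 11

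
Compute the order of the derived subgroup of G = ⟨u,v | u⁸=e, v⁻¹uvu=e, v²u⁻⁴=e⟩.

G' = [G, G] is generated by all commutators. The generator-pair commutators are: [u, v] = u².
The subgroup they normally generate is {e, u², u⁴, u⁶}, of order 4.
Check: |G/G'| = 16/4 = 4 is the order of the abelianisation.

Answer: 4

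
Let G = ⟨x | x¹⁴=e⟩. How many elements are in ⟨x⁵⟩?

|⟨x⁵⟩| equals the order of x⁵. Compute successive powers until reaching e:
  (x⁵)¹ = x⁵, (x⁵)² = x¹⁰, (x⁵)³ = x, (x⁵)⁴ = x⁶, (x⁵)⁵ = x¹¹, (x⁵)⁶ = x², (x⁵)⁷ = x⁷, (x⁵)⁸ = x¹², (x⁵)⁹ = x³, (x⁵)¹⁰ = x⁸, (x⁵)¹¹ = x¹³, (x⁵)¹² = x⁴, (x⁵)¹³ = x⁹, (x⁵)¹⁴ = e.
The smallest positive k with (x⁵)ᵏ = e is 14, so |⟨x⁵⟩| = 14.

Answer: 14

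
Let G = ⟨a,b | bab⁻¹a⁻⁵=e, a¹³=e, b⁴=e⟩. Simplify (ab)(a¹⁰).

Compute (ab) · (a¹⁰) by multiplying left to right and reducing via the relations at each step:
  (ab) · a¹⁰ = a¹²b

Answer: a¹²b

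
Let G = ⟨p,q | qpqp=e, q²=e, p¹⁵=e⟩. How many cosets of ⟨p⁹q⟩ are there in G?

First find ord(p⁹q) by computing successive powers:
  (p⁹q)¹ = p⁹q, (p⁹q)² = e.
So |⟨p⁹q⟩| = ord(p⁹q) = 2. With |G| = 30, by Lagrange [G : ⟨p⁹q⟩] = 30/2 = 15.

Answer: 15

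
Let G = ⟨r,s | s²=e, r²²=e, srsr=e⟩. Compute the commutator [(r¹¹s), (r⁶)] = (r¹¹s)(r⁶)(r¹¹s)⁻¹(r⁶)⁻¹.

[(r¹¹s), (r⁶)] = (r¹¹s)·(r⁶)·(r¹¹s)⁻¹·(r⁶)⁻¹.
  (r¹¹s) · (r⁶) = r⁵s
  (r⁵s) · (r¹¹s) = r¹⁶
  (r¹⁶) · (r¹⁶) = r¹⁰

Answer: r¹⁰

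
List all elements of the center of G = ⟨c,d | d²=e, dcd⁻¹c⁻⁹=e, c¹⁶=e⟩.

An element z ∈ Z(G) iff z commutes with every generator.
For example c² is central: (c²)·c = c³ = c·(c²); (c²)·d = c²d = d·(c²).
Whereas c ∉ Z(G) since c·d = cd ≠ c⁹d = d·c.
Checking each of the 32 elements this way gives Z(G) = {e, c², c⁴, c⁶, c⁸, c¹⁰, c¹², c¹⁴}, of order 8.

Answer: {e, c², c⁴, c⁶, c⁸, c¹⁰, c¹², c¹⁴}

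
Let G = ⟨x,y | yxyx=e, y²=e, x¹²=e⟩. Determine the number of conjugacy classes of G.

The conjugacy classes (representative and size) are:
  [e] (size 1), [x¹¹] (size 2), [x²] (size 2), [x⁹] (size 2), [x⁴] (size 2), [x⁵] (size 2), [x⁶] (size 1), [y] (size 6), [xy] (size 6).
Class equation: 1 + 2 + 2 + 2 + 2 + 2 + 1 + 6 + 6 = 24 = |G|. So G has 9 conjugacy classes.

Answer: 9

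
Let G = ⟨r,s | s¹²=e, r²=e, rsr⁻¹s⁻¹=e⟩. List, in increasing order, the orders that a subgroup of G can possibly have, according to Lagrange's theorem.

|G| = 24 = 2³ · 3. By Lagrange's theorem the order of any subgroup divides 24; the divisors of 24 are 1, 2, 3, 4, 6, 8, 12, 24.

Answer: 1, 2, 3, 4, 6, 8, 12, 24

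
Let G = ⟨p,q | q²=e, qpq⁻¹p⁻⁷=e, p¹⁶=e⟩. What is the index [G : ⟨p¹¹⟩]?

First find ord(p¹¹) by computing successive powers:
  (p¹¹)¹ = p¹¹, (p¹¹)² = p⁶, (p¹¹)³ = p, (p¹¹)⁴ = p¹², (p¹¹)⁵ = p⁷, (p¹¹)⁶ = p², (p¹¹)⁷ = p¹³, (p¹¹)⁸ = p⁸, (p¹¹)⁹ = p³, (p¹¹)¹⁰ = p¹⁴, (p¹¹)¹¹ = p⁹, (p¹¹)¹² = p⁴, (p¹¹)¹³ = p¹⁵, (p¹¹)¹⁴ = p¹⁰, (p¹¹)¹⁵ = p⁵, (p¹¹)¹⁶ = e.
So |⟨p¹¹⟩| = ord(p¹¹) = 16. With |G| = 32, by Lagrange [G : ⟨p¹¹⟩] = 32/16 = 2.

Answer: 2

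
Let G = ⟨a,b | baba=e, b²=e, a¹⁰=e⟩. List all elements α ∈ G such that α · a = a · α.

⟨a⟩ ⊆ C_G(a) since powers of a commute with a; so |C_G(a)| ≥ |⟨a⟩| = 10.
By orbit–stabilizer, |C_G(a)| = |G| / |conj. class of a| = 20 / 2 = 10.
The 10 elements commuting with a are {e, a, a², a³, a⁴, a⁵, a⁶, a⁷, a⁸, a⁹}.

Answer: {e, a, a², a³, a⁴, a⁵, a⁶, a⁷, a⁸, a⁹}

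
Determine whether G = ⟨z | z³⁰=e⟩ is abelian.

G has a single generator, so G is cyclic and hence abelian.

Answer: Yes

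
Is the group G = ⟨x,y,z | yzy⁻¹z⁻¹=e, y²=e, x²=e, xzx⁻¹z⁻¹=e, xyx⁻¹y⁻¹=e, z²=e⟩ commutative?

Each pair of generators commutes: x·y = xy = y·x; x·z = xz = z·x; y·z = yz = z·y. Since the generators pairwise commute, every element of G commutes with every other, so G is abelian.

Answer: Yes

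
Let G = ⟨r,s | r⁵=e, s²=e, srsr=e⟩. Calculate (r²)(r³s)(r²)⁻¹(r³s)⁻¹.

[(r²), (r³s)] = (r²)·(r³s)·(r²)⁻¹·(r³s)⁻¹.
  (r²) · (r³s) = s
  s · (r³) = r²s
  (r²s) · (r³s) = r⁴

Answer: r⁴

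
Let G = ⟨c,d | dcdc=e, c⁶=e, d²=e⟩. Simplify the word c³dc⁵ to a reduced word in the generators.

Multiply left to right, reducing at each step:
  (c³) · d = c³d
  (c³d) · c⁵ = c⁴d

Answer: c⁴d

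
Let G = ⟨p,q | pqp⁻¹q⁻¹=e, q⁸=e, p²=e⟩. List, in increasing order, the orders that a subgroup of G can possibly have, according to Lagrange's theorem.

|G| = 16 = 2⁴. By Lagrange's theorem the order of any subgroup divides 16; the divisors of 16 are 1, 2, 4, 8, 16.

Answer: 1, 2, 4, 8, 16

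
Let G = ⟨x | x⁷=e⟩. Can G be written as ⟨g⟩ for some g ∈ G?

|G| = 7. The element x has order 7 (its powers give 7 distinct elements), so ⟨x⟩ = G and G is cyclic.

Answer: Yes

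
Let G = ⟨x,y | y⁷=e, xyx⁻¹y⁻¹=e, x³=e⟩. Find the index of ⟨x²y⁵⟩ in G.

First find ord(x²y⁵) by computing successive powers:
  (x²y⁵)¹ = x²y⁵, (x²y⁵)² = xy³, (x²y⁵)³ = y, (x²y⁵)⁴ = x²y⁶, (x²y⁵)⁵ = xy⁴, (x²y⁵)⁶ = y², (x²y⁵)⁷ = x², (x²y⁵)⁸ = xy⁵, (x²y⁵)⁹ = y³, (x²y⁵)¹⁰ = x²y, (x²y⁵)¹¹ = xy⁶, (x²y⁵)¹² = y⁴, (x²y⁵)¹³ = x²y², (x²y⁵)¹⁴ = x, (x²y⁵)¹⁵ = y⁵, (x²y⁵)¹⁶ = x²y³, (x²y⁵)¹⁷ = xy, (x²y⁵)¹⁸ = y⁶, (x²y⁵)¹⁹ = x²y⁴, (x²y⁵)²⁰ = xy², (x²y⁵)²¹ = e.
So |⟨x²y⁵⟩| = ord(x²y⁵) = 21. With |G| = 21, by Lagrange [G : ⟨x²y⁵⟩] = 21/21 = 1.

Answer: 1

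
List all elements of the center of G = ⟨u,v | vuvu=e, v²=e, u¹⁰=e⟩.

An element z ∈ Z(G) iff z commutes with every generator.
For example u⁵ is central: (u⁵)·u = u⁶ = u·(u⁵); (u⁵)·v = u⁵v = v·(u⁵).
Whereas u ∉ Z(G) since u·v = uv ≠ u⁹v = v·u.
Checking each of the 20 elements this way gives Z(G) = {e, u⁵}, of order 2.

Answer: {e, u⁵}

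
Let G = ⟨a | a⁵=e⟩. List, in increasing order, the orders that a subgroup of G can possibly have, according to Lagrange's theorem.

|G| = 5 = 5. By Lagrange's theorem the order of any subgroup divides 5; the divisors of 5 are 1, 5.

Answer: 1, 5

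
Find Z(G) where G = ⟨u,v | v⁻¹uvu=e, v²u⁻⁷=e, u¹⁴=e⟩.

An element z ∈ Z(G) iff z commutes with every generator.
For example u⁷ is central: (u⁷)·u = u⁸ = u·(u⁷); (u⁷)·v = v⁻¹ = v·(u⁷).
Whereas u ∉ Z(G) since u·v = uv ≠ u⁶v⁻¹ = v·u.
Checking each of the 28 elements this way gives Z(G) = {e, u⁷}, of order 2.

Answer: {e, u⁷}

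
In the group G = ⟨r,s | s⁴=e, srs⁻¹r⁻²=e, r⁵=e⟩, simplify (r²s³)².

Compute successive powers of (r²s³), reducing at each step:
  (r²s³)²: (r²s³) · r² = r³s³;   (r³s³) · s³ = r³s²

Answer: r³s²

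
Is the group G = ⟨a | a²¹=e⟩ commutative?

G has a single generator, so G is cyclic and hence abelian.

Answer: Yes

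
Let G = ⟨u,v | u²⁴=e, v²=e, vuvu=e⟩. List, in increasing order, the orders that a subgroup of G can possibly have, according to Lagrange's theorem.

|G| = 48 = 2⁴ · 3. By Lagrange's theorem the order of any subgroup divides 48; the divisors of 48 are 1, 2, 3, 4, 6, 8, 12, 16, 24, 48.

Answer: 1, 2, 3, 4, 6, 8, 12, 16, 24, 48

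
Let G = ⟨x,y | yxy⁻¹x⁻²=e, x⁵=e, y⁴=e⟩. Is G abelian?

x·y = xy but y·x = x²y, so x·y ≠ y·x and G is not abelian.

Answer: No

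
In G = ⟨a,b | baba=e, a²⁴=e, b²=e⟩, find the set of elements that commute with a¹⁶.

⟨a¹⁶⟩ ⊆ C_G(a¹⁶) since powers of a¹⁶ commute with a¹⁶; so |C_G(a¹⁶)| ≥ |⟨a¹⁶⟩| = 3.
By orbit–stabilizer, |C_G(a¹⁶)| = |G| / |conj. class of a¹⁶| = 48 / 2 = 24.
The 24 elements commuting with a¹⁶ are {e, a, a², a³, a⁴, a⁵, a⁶, a⁷, a⁸, a⁹, a¹⁰, a¹¹, a¹², a¹³, a¹⁴, a¹⁵, a¹⁶, a¹⁷, a¹⁸, a¹⁹, a²⁰, a²¹, a²², a²³}.

Answer: {e, a, a², a³, a⁴, a⁵, a⁶, a⁷, a⁸, a⁹, a¹⁰, a¹¹, a¹², a¹³, a¹⁴, a¹⁵, a¹⁶, a¹⁷, a¹⁸, a¹⁹, a²⁰, a²¹, a²², a²³}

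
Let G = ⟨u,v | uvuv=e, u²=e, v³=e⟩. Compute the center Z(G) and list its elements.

An element z ∈ Z(G) iff z commutes with every generator.
For example e is central: e·u = u = u·e; e·v = v = v·e.
Whereas u ∉ Z(G) since u·v = uv ≠ uv² = v·u.
Checking each of the 6 elements this way gives Z(G) = {e}, of order 1.

Answer: {e}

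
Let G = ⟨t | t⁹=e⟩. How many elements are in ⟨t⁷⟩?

|⟨t⁷⟩| equals the order of t⁷. Compute successive powers until reaching e:
  (t⁷)¹ = t⁷, (t⁷)² = t⁵, (t⁷)³ = t³, (t⁷)⁴ = t, (t⁷)⁵ = t⁸, (t⁷)⁶ = t⁶, (t⁷)⁷ = t⁴, (t⁷)⁸ = t², (t⁷)⁹ = e.
The smallest positive k with (t⁷)ᵏ = e is 9, so |⟨t⁷⟩| = 9.

Answer: 9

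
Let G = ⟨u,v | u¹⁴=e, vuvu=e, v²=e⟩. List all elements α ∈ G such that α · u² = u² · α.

⟨u²⟩ ⊆ C_G(u²) since powers of u² commute with u²; so |C_G(u²)| ≥ |⟨u²⟩| = 7.
By orbit–stabilizer, |C_G(u²)| = |G| / |conj. class of u²| = 28 / 2 = 14.
The 14 elements commuting with u² are {e, u, u², u³, u⁴, u⁵, u⁶, u⁷, u⁸, u⁹, u¹⁰, u¹¹, u¹², u¹³}.

Answer: {e, u, u², u³, u⁴, u⁵, u⁶, u⁷, u⁸, u⁹, u¹⁰, u¹¹, u¹², u¹³}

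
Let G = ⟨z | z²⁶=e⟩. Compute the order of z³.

Compute successive powers until reaching e:
  (z³)¹ = z³, (z³)² = z⁶, (z³)³ = z⁹, (z³)⁴ = z¹², (z³)⁵ = z¹⁵, (z³)⁶ = z¹⁸, (z³)⁷ = z²¹, (z³)⁸ = z²⁴, (z³)⁹ = z, (z³)¹⁰ = z⁴, (z³)¹¹ = z⁷, (z³)¹² = z¹⁰, (z³)¹³ = z¹³, (z³)¹⁴ = z¹⁶, (z³)¹⁵ = z¹⁹, (z³)¹⁶ = z²², (z³)¹⁷ = z²⁵, (z³)¹⁸ = z², (z³)¹⁹ = z⁵, (z³)²⁰ = z⁸, (z³)²¹ = z¹¹, (z³)²² = z¹⁴, (z³)²³ = z¹⁷, (z³)²⁴ = z²⁰, (z³)²⁵ = z²³, (z³)²⁶ = e.
The smallest positive k with (z³)ᵏ = e is 26.

Answer: 26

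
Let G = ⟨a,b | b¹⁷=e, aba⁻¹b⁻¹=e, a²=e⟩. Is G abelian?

Each pair of generators commutes: a·b = ab = b·a. Since the generators pairwise commute, every element of G commutes with every other, so G is abelian.

Answer: Yes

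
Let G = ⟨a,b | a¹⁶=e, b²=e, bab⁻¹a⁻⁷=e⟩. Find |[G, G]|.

G' = [G, G] is generated by all commutators. The generator-pair commutators are: [a, b] = a¹⁰.
The subgroup they normally generate is {e, a², a⁴, a⁶, a⁸, a¹⁰, a¹², a¹⁴}, of order 8.
Check: |G/G'| = 32/8 = 4 is the order of the abelianisation.

Answer: 8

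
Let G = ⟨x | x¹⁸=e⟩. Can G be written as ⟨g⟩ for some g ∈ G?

|G| = 18. The element x has order 18 (its powers give 18 distinct elements), so ⟨x⟩ = G and G is cyclic.

Answer: Yes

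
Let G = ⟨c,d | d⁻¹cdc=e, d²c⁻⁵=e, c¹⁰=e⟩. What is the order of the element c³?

Compute successive powers until reaching e:
  (c³)¹ = c³, (c³)² = c⁶, (c³)³ = c⁹, (c³)⁴ = c², (c³)⁵ = c⁵, (c³)⁶ = c⁸, (c³)⁷ = c, (c³)⁸ = c⁴, (c³)⁹ = c⁷, (c³)¹⁰ = e.
The smallest positive k with (c³)ᵏ = e is 10.

Answer: 10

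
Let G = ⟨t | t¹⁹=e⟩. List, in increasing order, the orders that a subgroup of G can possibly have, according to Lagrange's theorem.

|G| = 19 = 19. By Lagrange's theorem the order of any subgroup divides 19; the divisors of 19 are 1, 19.

Answer: 1, 19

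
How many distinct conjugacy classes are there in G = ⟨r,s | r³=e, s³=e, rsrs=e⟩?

The conjugacy classes (representative and size) are:
  [e] (size 1), [sr²] (size 4), [s²r] (size 4), [r²s²] (size 3).
Class equation: 1 + 4 + 4 + 3 = 12 = |G|. So G has 4 conjugacy classes.

Answer: 4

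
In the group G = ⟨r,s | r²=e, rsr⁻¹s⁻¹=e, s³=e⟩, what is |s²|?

Compute successive powers until reaching e:
  (s²)¹ = s², (s²)² = s, (s²)³ = e.
The smallest positive k with (s²)ᵏ = e is 3.

Answer: 3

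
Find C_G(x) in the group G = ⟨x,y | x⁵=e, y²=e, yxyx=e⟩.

⟨x⟩ ⊆ C_G(x) since powers of x commute with x; so |C_G(x)| ≥ |⟨x⟩| = 5.
By orbit–stabilizer, |C_G(x)| = |G| / |conj. class of x| = 10 / 2 = 5.
The 5 elements commuting with x are {e, x, x², x³, x⁴}.

Answer: {e, x, x², x³, x⁴}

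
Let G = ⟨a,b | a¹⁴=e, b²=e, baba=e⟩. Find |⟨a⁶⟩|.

|⟨a⁶⟩| equals the order of a⁶. Compute successive powers until reaching e:
  (a⁶)¹ = a⁶, (a⁶)² = a¹², (a⁶)³ = a⁴, (a⁶)⁴ = a¹⁰, (a⁶)⁵ = a², (a⁶)⁶ = a⁸, (a⁶)⁷ = e.
The smallest positive k with (a⁶)ᵏ = e is 7, so |⟨a⁶⟩| = 7.

Answer: 7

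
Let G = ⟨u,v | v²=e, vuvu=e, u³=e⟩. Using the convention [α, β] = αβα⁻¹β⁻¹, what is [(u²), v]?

[(u²), v] = (u²)·v·(u²)⁻¹·v⁻¹.
  (u²) · v = u²v
  (u²v) · u = uv
  (uv) · v = u

Answer: u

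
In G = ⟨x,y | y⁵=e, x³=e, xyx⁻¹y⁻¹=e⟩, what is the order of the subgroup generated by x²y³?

|⟨x²y³⟩| equals the order of x²y³. Compute successive powers until reaching e:
  (x²y³)¹ = x²y³, (x²y³)² = xy, (x²y³)³ = y⁴, (x²y³)⁴ = x²y², (x²y³)⁵ = x, (x²y³)⁶ = y³, (x²y³)⁷ = x²y, (x²y³)⁸ = xy⁴, (x²y³)⁹ = y², (x²y³)¹⁰ = x², (x²y³)¹¹ = xy³, (x²y³)¹² = y, (x²y³)¹³ = x²y⁴, (x²y³)¹⁴ = xy², (x²y³)¹⁵ = e.
The smallest positive k with (x²y³)ᵏ = e is 15, so |⟨x²y³⟩| = 15.

Answer: 15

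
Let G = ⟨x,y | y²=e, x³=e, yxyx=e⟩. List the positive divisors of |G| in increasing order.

|G| = 6 = 2 · 3. By Lagrange's theorem the order of any subgroup divides 6; the divisors of 6 are 1, 2, 3, 6.

Answer: 1, 2, 3, 6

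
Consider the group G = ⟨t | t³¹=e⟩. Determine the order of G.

G is generated by a single element, so G is cyclic. The relator gives t³¹ = e and no smaller power is forced to be e, so the 31 powers {e, t, t², t³, t⁴, t⁵, t⁶, t⁷, t⁸, t⁹, t²², t²³, t²¹, t²⁰, t²⁴, t²⁵, t²⁶, t²⁷, t²⁸, t²⁹, t³⁰, t¹², t¹³, t¹¹, t¹⁰, t¹⁴, t¹⁵, t¹⁶, t¹⁷, t¹⁸, t¹⁹} are distinct. Hence |G| = 31.

Answer: 31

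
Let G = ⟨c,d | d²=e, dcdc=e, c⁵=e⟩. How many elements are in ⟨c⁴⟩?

|⟨c⁴⟩| equals the order of c⁴. Compute successive powers until reaching e:
  (c⁴)¹ = c⁴, (c⁴)² = c³, (c⁴)³ = c², (c⁴)⁴ = c, (c⁴)⁵ = e.
The smallest positive k with (c⁴)ᵏ = e is 5, so |⟨c⁴⟩| = 5.

Answer: 5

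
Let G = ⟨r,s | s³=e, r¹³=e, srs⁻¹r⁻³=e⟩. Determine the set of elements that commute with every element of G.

An element z ∈ Z(G) iff z commutes with every generator.
For example e is central: e·r = r = r·e; e·s = s = s·e.
Whereas r ∉ Z(G) since r·s = rs ≠ r³s = s·r.
Checking each of the 39 elements this way gives Z(G) = {e}, of order 1.

Answer: {e}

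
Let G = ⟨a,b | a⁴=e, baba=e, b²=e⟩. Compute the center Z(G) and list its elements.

An element z ∈ Z(G) iff z commutes with every generator.
For example a² is central: (a²)·a = a³ = a·(a²); (a²)·b = a²b = b·(a²).
Whereas a ∉ Z(G) since a·b = ab ≠ a³b = b·a.
Checking each of the 8 elements this way gives Z(G) = {e, a²}, of order 2.

Answer: {e, a²}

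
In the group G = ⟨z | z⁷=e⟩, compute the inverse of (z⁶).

The order of (z⁶) is 7 (smallest k with (z⁶)ᵏ = e), so (z⁶)⁻¹ = (z⁶)⁶ = z.
Check: (z⁶) · z → (z⁶) · z = e, giving e as required.

Answer: z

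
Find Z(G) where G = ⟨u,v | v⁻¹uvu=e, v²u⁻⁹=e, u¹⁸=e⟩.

An element z ∈ Z(G) iff z commutes with every generator.
For example u⁹ is central: (u⁹)·u = u¹⁰ = u·(u⁹); (u⁹)·v = v⁻¹ = v·(u⁹).
Whereas u ∉ Z(G) since u·v = uv ≠ u⁸v⁻¹ = v·u.
Checking each of the 36 elements this way gives Z(G) = {e, u⁹}, of order 2.

Answer: {e, u⁹}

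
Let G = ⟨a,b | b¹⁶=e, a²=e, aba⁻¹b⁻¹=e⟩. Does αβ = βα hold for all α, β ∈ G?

Each pair of generators commutes: a·b = ab = b·a. Since the generators pairwise commute, every element of G commutes with every other, so G is abelian.

Answer: Yes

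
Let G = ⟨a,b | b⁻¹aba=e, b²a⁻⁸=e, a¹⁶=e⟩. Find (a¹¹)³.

Compute successive powers of (a¹¹), reducing at each step:
  (a¹¹)²: (a¹¹) · a¹¹ = a⁶
  (a¹¹)³: (a⁶) · a¹¹ = a

Answer: a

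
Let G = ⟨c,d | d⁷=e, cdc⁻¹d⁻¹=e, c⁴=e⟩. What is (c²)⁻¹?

The order of (c²) is 2 (smallest k with (c²)ᵏ = e), so (c²)⁻¹ = (c²)¹ = c².
Check: (c²) · (c²) → (c²) · c² = e, giving e as required.

Answer: c²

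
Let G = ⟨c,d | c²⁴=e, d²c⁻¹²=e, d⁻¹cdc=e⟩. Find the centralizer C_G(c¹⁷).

⟨c¹⁷⟩ ⊆ C_G(c¹⁷) since powers of c¹⁷ commute with c¹⁷; so |C_G(c¹⁷)| ≥ |⟨c¹⁷⟩| = 24.
By orbit–stabilizer, |C_G(c¹⁷)| = |G| / |conj. class of c¹⁷| = 48 / 2 = 24.
The 24 elements commuting with c¹⁷ are {e, c, c², c³, c⁴, c⁵, c⁶, c⁷, c⁸, c⁹, c¹⁰, c¹¹, c¹², c¹³, c¹⁴, c¹⁵, c¹⁶, c¹⁷, c¹⁸, c¹⁹, c²⁰, c²¹, c²², c²³}.

Answer: {e, c, c², c³, c⁴, c⁵, c⁶, c⁷, c⁸, c⁹, c¹⁰, c¹¹, c¹², c¹³, c¹⁴, c¹⁵, c¹⁶, c¹⁷, c¹⁸, c¹⁹, c²⁰, c²¹, c²², c²³}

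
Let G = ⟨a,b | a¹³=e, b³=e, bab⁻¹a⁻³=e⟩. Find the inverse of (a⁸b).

The order of (a⁸b) is 3 (smallest k with (a⁸b)ᵏ = e), so (a⁸b)⁻¹ = (a⁸b)² = a⁶b².
Check: (a⁸b) · (a⁶b²) → (a⁸b) · a⁶ = b;   b · b² = e, giving e as required.

Answer: a⁶b²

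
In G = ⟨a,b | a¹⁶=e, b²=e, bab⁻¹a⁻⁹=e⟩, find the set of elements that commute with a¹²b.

⟨a¹²b⟩ ⊆ C_G(a¹²b) since powers of a¹²b commute with a¹²b; so |C_G(a¹²b)| ≥ |⟨a¹²b⟩| = 4.
By orbit–stabilizer, |C_G(a¹²b)| = |G| / |conj. class of a¹²b| = 32 / 2 = 16.
The 16 elements commuting with a¹²b are {e, a², a⁴, a⁶, a⁸, a¹⁰, a¹², a¹⁴, b, a¹⁰b, a²b, a¹²b, a⁴b, a¹⁴b, a⁶b, a⁸b}.

Answer: {e, a², a⁴, a⁶, a⁸, a¹⁰, a¹², a¹⁴, b, a¹⁰b, a²b, a¹²b, a⁴b, a¹⁴b, a⁶b, a⁸b}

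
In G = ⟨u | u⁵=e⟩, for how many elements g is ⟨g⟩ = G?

G is cyclic of order 5. An element generates G iff its order is 5, and a cyclic group of order 5 has exactly φ(5) = 4 such elements.

Answer: 4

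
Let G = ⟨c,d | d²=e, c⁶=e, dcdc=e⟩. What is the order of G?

Enumerate words in the generators, reducing via the relations: the distinct elements are
  {c, d, e, cd, c², c³, c⁴, c⁵, c²d, c³d, c⁴d, c⁵d}.
No further products give new elements, so |G| = 12.

Answer: 12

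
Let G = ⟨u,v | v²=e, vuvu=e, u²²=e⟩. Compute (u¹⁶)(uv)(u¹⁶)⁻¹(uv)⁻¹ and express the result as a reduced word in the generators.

[(u¹⁶), (uv)] = (u¹⁶)·(uv)·(u¹⁶)⁻¹·(uv)⁻¹.
  (u¹⁶) · (uv) = u¹⁷v
  (u¹⁷v) · (u⁶) = u¹¹v
  (u¹¹v) · (uv) = u¹⁰

Answer: u¹⁰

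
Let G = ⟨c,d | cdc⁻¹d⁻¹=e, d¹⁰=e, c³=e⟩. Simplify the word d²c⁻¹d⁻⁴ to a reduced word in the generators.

Multiply left to right, reducing at each step:
  (d²) · c⁻¹ = c²d²
  (c²d²) · d⁻⁴ = c²d⁸

Answer: c²d⁸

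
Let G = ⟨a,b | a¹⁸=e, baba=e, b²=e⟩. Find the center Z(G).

An element z ∈ Z(G) iff z commutes with every generator.
For example a⁹ is central: (a⁹)·a = a¹⁰ = a·(a⁹); (a⁹)·b = a⁹b = b·(a⁹).
Whereas a ∉ Z(G) since a·b = ab ≠ a¹⁷b = b·a.
Checking each of the 36 elements this way gives Z(G) = {e, a⁹}, of order 2.

Answer: {e, a⁹}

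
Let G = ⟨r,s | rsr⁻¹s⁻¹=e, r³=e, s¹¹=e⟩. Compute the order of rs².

Compute successive powers until reaching e:
  (rs²)¹ = rs², (rs²)² = r²s⁴, (rs²)³ = s⁶, (rs²)⁴ = rs⁸, (rs²)⁵ = r²s¹⁰, (rs²)⁶ = s, (rs²)⁷ = rs³, (rs²)⁸ = r²s⁵, (rs²)⁹ = s⁷, (rs²)¹⁰ = rs⁹, (rs²)¹¹ = r², (rs²)¹² = s², (rs²)¹³ = rs⁴, (rs²)¹⁴ = r²s⁶, (rs²)¹⁵ = s⁸, (rs²)¹⁶ = rs¹⁰, (rs²)¹⁷ = r²s, (rs²)¹⁸ = s³, (rs²)¹⁹ = rs⁵, (rs²)²⁰ = r²s⁷, (rs²)²¹ = s⁹, (rs²)²² = r, (rs²)²³ = r²s², (rs²)²⁴ = s⁴, (rs²)²⁵ = rs⁶, (rs²)²⁶ = r²s⁸, (rs²)²⁷ = s¹⁰, (rs²)²⁸ = rs, (rs²)²⁹ = r²s³, (rs²)³⁰ = s⁵, (rs²)³¹ = rs⁷, (rs²)³² = r²s⁹, (rs²)³³ = e.
The smallest positive k with (rs²)ᵏ = e is 33.

Answer: 33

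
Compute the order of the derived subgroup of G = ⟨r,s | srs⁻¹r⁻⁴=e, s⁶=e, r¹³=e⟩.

G' = [G, G] is generated by all commutators. The generator-pair commutators are: [r, s] = r¹⁰.
The subgroup they normally generate is {e, r, r², r³, r⁴, r⁵, r⁶, r⁷, r⁸, r⁹, r¹⁰, r¹¹, r¹²}, of order 13.
Check: |G/G'| = 78/13 = 6 is the order of the abelianisation.

Answer: 13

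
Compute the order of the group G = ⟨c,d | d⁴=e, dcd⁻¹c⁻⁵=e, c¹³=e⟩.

Enumerate words in the generators, reducing via the relations: the distinct elements are
  {c, d, e, cd, c², c³, c⁴, c⁵, c⁶, c⁷, c⁸, c⁹, d², d³, cd², cd³, c²d, c³d, c¹², c¹¹, c¹⁰, c⁴d, c⁵d, c⁶d, c⁷d, c⁸d, c⁹d, c²d², c²d³, c³d², c³d³, c¹²d, c¹¹d, c¹⁰d, c⁴d², c⁴d³, c⁵d², c⁵d³, c⁶d², c⁶d³, c⁷d², c⁷d³, c⁸d², c⁸d³, c⁹d², c⁹d³, c¹²d², c¹²d³, c¹¹d², c¹¹d³, c¹⁰d², c¹⁰d³}.
No further products give new elements, so |G| = 52.

Answer: 52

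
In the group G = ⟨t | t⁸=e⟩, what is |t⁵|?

Compute successive powers until reaching e:
  (t⁵)¹ = t⁵, (t⁵)² = t², (t⁵)³ = t⁷, (t⁵)⁴ = t⁴, (t⁵)⁵ = t, (t⁵)⁶ = t⁶, (t⁵)⁷ = t³, (t⁵)⁸ = e.
The smallest positive k with (t⁵)ᵏ = e is 8.

Answer: 8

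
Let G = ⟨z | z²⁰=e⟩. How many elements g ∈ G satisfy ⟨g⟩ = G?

G is cyclic of order 20. An element generates G iff its order is 20, and a cyclic group of order 20 has exactly φ(20) = 8 such elements.

Answer: 8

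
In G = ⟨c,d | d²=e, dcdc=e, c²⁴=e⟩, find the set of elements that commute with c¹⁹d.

⟨c¹⁹d⟩ ⊆ C_G(c¹⁹d) since powers of c¹⁹d commute with c¹⁹d; so |C_G(c¹⁹d)| ≥ |⟨c¹⁹d⟩| = 2.
By orbit–stabilizer, |C_G(c¹⁹d)| = |G| / |conj. class of c¹⁹d| = 48 / 12 = 4.
The 4 elements commuting with c¹⁹d are {e, c¹², c⁷d, c¹⁹d}.

Answer: {e, c¹², c⁷d, c¹⁹d}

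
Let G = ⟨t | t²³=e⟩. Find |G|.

G is generated by a single element, so G is cyclic. The relator gives t²³ = e and no smaller power is forced to be e, so the 23 powers {e, t, t², t³, t⁴, t⁵, t⁶, t⁷, t⁸, t⁹, t²², t²¹, t²⁰, t¹², t¹³, t¹¹, t¹⁰, t¹⁴, t¹⁵, t¹⁶, t¹⁷, t¹⁸, t¹⁹} are distinct. Hence |G| = 23.

Answer: 23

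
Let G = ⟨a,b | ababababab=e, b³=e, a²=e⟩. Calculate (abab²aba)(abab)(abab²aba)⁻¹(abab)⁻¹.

[(abab²aba), (abab)] = (abab²aba)·(abab)·(abab²aba)⁻¹·(abab)⁻¹.
  (abab²aba) · (abab) = ab²abab²
  (ab²abab²) · (ab²abab²a) = bab²ab
  (bab²ab) · (b²ab²a) = baba

Answer: baba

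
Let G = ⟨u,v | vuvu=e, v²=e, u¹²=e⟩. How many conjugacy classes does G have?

The conjugacy classes (representative and size) are:
  [e] (size 1), [u¹¹] (size 2), [u²] (size 2), [u⁹] (size 2), [u⁴] (size 2), [u⁵] (size 2), [u⁶] (size 1), [v] (size 6), [uv] (size 6).
Class equation: 1 + 2 + 2 + 2 + 2 + 2 + 1 + 6 + 6 = 24 = |G|. So G has 9 conjugacy classes.

Answer: 9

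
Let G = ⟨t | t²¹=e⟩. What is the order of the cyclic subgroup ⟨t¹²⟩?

|⟨t¹²⟩| equals the order of t¹². Compute successive powers until reaching e:
  (t¹²)¹ = t¹², (t¹²)² = t³, (t¹²)³ = t¹⁵, (t¹²)⁴ = t⁶, (t¹²)⁵ = t¹⁸, (t¹²)⁶ = t⁹, (t¹²)⁷ = e.
The smallest positive k with (t¹²)ᵏ = e is 7, so |⟨t¹²⟩| = 7.

Answer: 7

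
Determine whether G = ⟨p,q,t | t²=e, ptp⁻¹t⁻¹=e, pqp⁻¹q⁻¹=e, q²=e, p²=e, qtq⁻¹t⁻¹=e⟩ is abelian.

Each pair of generators commutes: p·q = pq = q·p; p·t = pt = t·p; q·t = qt = t·q. Since the generators pairwise commute, every element of G commutes with every other, so G is abelian.

Answer: Yes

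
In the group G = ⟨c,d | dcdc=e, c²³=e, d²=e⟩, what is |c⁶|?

Compute successive powers until reaching e:
  (c⁶)¹ = c⁶, (c⁶)² = c¹², (c⁶)³ = c¹⁸, (c⁶)⁴ = c, (c⁶)⁵ = c⁷, (c⁶)⁶ = c¹³, (c⁶)⁷ = c¹⁹, (c⁶)⁸ = c², (c⁶)⁹ = c⁸, (c⁶)¹⁰ = c¹⁴, (c⁶)¹¹ = c²⁰, (c⁶)¹² = c³, (c⁶)¹³ = c⁹, (c⁶)¹⁴ = c¹⁵, (c⁶)¹⁵ = c²¹, (c⁶)¹⁶ = c⁴, (c⁶)¹⁷ = c¹⁰, (c⁶)¹⁸ = c¹⁶, (c⁶)¹⁹ = c²², (c⁶)²⁰ = c⁵, (c⁶)²¹ = c¹¹, (c⁶)²² = c¹⁷, (c⁶)²³ = e.
The smallest positive k with (c⁶)ᵏ = e is 23.

Answer: 23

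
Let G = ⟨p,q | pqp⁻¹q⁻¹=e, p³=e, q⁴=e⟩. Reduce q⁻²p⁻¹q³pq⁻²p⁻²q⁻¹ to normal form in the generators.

Multiply left to right, reducing at each step:
  (q²) · p⁻¹ = p²q²
  (p²q²) · q³ = p²q
  (p²q) · p = q
  q · q⁻² = q³
  (q³) · p⁻² = pq³
  (pq³) · q⁻¹ = pq²

Answer: pq²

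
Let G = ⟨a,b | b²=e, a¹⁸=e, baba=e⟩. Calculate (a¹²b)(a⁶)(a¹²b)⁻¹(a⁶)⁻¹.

[(a¹²b), (a⁶)] = (a¹²b)·(a⁶)·(a¹²b)⁻¹·(a⁶)⁻¹.
  (a¹²b) · (a⁶) = a⁶b
  (a⁶b) · (a¹²b) = a¹²
  (a¹²) · (a¹²) = a⁶

Answer: a⁶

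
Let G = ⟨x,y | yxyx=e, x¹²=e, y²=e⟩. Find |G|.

Enumerate words in the generators, reducing via the relations: the distinct elements are
  {e, x, y, xy, x², x³, x⁴, x⁵, x⁶, x⁷, x⁸, x⁹, x²y, x³y, x¹¹, x¹⁰, x⁴y, x⁵y, x⁶y, x⁷y, x⁸y, x⁹y, x¹¹y, x¹⁰y}.
No further products give new elements, so |G| = 24.

Answer: 24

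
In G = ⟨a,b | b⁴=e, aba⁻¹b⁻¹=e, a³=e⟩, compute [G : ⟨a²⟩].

First find ord(a²) by computing successive powers:
  (a²)¹ = a², (a²)² = a, (a²)³ = e.
So |⟨a²⟩| = ord(a²) = 3. With |G| = 12, by Lagrange [G : ⟨a²⟩] = 12/3 = 4.

Answer: 4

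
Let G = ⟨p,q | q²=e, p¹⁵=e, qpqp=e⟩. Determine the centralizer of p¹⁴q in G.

⟨p¹⁴q⟩ ⊆ C_G(p¹⁴q) since powers of p¹⁴q commute with p¹⁴q; so |C_G(p¹⁴q)| ≥ |⟨p¹⁴q⟩| = 2.
By orbit–stabilizer, |C_G(p¹⁴q)| = |G| / |conj. class of p¹⁴q| = 30 / 15 = 2.
The 2 elements commuting with p¹⁴q are {e, p¹⁴q}.

Answer: {e, p¹⁴q}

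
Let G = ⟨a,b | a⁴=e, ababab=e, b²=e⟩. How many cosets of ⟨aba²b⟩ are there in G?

First find ord(aba²b) by computing successive powers:
  (aba²b)¹ = aba²b, (aba²b)² = e.
So |⟨aba²b⟩| = ord(aba²b) = 2. With |G| = 24, by Lagrange [G : ⟨aba²b⟩] = 24/2 = 12.

Answer: 12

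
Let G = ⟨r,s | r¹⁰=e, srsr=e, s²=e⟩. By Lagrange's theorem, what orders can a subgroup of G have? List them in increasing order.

|G| = 20 = 2² · 5. By Lagrange's theorem the order of any subgroup divides 20; the divisors of 20 are 1, 2, 4, 5, 10, 20.

Answer: 1, 2, 4, 5, 10, 20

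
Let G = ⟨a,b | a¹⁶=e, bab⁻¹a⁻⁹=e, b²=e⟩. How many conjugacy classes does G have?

The conjugacy classes (representative and size) are:
  [e] (size 1), [a⁹] (size 2), [a²] (size 1), [a³] (size 2), [a⁴] (size 1), [a¹³] (size 2), [a⁶] (size 1), [a¹⁵] (size 2), [a⁸] (size 1), [a¹⁰] (size 1), [a¹²] (size 1), [a¹⁴] (size 1), [b] (size 2), [ab] (size 2), [a²b] (size 2), [a¹¹b] (size 2), [a⁴b] (size 2), [a¹³b] (size 2), [a¹⁴b] (size 2), [a¹⁵b] (size 2).
Class equation: 1 + 2 + 1 + 2 + 1 + 2 + 1 + 2 + 1 + 1 + 1 + 1 + 2 + 2 + 2 + 2 + 2 + 2 + 2 + 2 = 32 = |G|. So G has 20 conjugacy classes.

Answer: 20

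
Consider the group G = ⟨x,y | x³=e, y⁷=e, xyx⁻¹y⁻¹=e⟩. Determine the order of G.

Enumerate words in the generators, reducing via the relations: the distinct elements are
  {e, x, y, xy, x², y², y³, y⁴, y⁵, y⁶, xy², xy³, xy⁴, xy⁵, xy⁶, x²y, x²y², x²y³, x²y⁴, x²y⁵, x²y⁶}.
No further products give new elements, so |G| = 21.

Answer: 21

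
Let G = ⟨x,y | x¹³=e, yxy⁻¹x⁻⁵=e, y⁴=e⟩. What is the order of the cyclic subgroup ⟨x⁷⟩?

|⟨x⁷⟩| equals the order of x⁷. Compute successive powers until reaching e:
  (x⁷)¹ = x⁷, (x⁷)² = x, (x⁷)³ = x⁸, (x⁷)⁴ = x², (x⁷)⁵ = x⁹, (x⁷)⁶ = x³, (x⁷)⁷ = x¹⁰, (x⁷)⁸ = x⁴, (x⁷)⁹ = x¹¹, (x⁷)¹⁰ = x⁵, (x⁷)¹¹ = x¹², (x⁷)¹² = x⁶, (x⁷)¹³ = e.
The smallest positive k with (x⁷)ᵏ = e is 13, so |⟨x⁷⟩| = 13.

Answer: 13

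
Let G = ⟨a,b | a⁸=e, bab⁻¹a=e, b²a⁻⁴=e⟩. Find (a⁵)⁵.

Compute successive powers of (a⁵), reducing at each step:
  (a⁵)²: (a⁵) · a⁵ = a²
  (a⁵)³: (a²) · a⁵ = a⁷
  (a⁵)⁴: (a⁷) · a⁵ = a⁴
  (a⁵)⁵: (a⁴) · a⁵ = a

Answer: a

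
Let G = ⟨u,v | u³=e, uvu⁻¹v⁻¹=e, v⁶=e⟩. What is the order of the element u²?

Compute successive powers until reaching e:
  (u²)¹ = u², (u²)² = u, (u²)³ = e.
The smallest positive k with (u²)ᵏ = e is 3.

Answer: 3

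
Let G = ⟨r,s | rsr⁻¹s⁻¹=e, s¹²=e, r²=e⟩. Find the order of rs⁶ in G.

Compute successive powers until reaching e:
  (rs⁶)¹ = rs⁶, (rs⁶)² = e.
The smallest positive k with (rs⁶)ᵏ = e is 2.

Answer: 2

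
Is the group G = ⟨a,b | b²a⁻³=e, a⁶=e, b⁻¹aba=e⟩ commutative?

a·b = ab but b·a = a²b⁻¹, so a·b ≠ b·a and G is not abelian.

Answer: No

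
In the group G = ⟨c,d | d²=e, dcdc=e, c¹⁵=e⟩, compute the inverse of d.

The order of d is 2 (smallest k with dᵏ = e), so d⁻¹ = d¹ = d.
Check: d · d → d · d = e, giving e as required.

Answer: d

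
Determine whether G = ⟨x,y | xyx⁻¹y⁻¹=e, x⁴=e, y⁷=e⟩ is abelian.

Each pair of generators commutes: x·y = xy = y·x. Since the generators pairwise commute, every element of G commutes with every other, so G is abelian.

Answer: Yes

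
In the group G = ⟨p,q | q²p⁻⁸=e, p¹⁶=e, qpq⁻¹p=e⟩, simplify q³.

Compute successive powers of q, reducing at each step:
  q²: q · q = p⁸
  q³: (p⁸) · q = q⁻¹

Answer: q⁻¹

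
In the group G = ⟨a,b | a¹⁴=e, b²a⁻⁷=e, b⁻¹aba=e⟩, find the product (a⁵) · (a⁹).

Compute (a⁵) · (a⁹) by multiplying left to right and reducing via the relations at each step:
  (a⁵) · a⁹ = e

Answer: e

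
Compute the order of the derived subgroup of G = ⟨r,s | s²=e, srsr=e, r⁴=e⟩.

G' = [G, G] is generated by all commutators. The generator-pair commutators are: [r, s] = r².
The subgroup they normally generate is {e, r²}, of order 2.
Check: |G/G'| = 8/2 = 4 is the order of the abelianisation.

Answer: 2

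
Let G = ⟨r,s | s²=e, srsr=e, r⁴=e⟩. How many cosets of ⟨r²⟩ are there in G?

First find ord(r²) by computing successive powers:
  (r²)¹ = r², (r²)² = e.
So |⟨r²⟩| = ord(r²) = 2. With |G| = 8, by Lagrange [G : ⟨r²⟩] = 8/2 = 4.

Answer: 4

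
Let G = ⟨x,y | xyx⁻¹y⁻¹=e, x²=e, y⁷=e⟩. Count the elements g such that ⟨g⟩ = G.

G is cyclic of order 14. An element generates G iff its order is 14, and a cyclic group of order 14 has exactly φ(14) = 6 such elements.

Answer: 6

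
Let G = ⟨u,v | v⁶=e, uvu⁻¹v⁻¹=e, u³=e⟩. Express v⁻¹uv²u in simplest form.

Multiply left to right, reducing at each step:
  (v⁵) · u = uv⁵
  (uv⁵) · v² = uv
  (uv) · u = u²v

Answer: u²v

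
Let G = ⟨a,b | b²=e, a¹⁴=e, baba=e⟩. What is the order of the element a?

Compute successive powers until reaching e:
  a¹ = a, a² = a², a³ = a³, a⁴ = a⁴, a⁵ = a⁵, a⁶ = a⁶, a⁷ = a⁷, a⁸ = a⁸, a⁹ = a⁹, a¹⁰ = a¹⁰, a¹¹ = a¹¹, a¹² = a¹², a¹³ = a¹³, a¹⁴ = e.
The smallest positive k with aᵏ = e is 14.

Answer: 14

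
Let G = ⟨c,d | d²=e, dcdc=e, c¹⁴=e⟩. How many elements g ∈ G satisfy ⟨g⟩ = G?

⟨g⟩ = G would require ord(g) = |G| = 28, but the maximum element order in G is 14 < 28. So G is not cyclic and no single element generates it: the count is 0.

Answer: 0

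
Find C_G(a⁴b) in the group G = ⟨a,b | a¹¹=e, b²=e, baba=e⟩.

⟨a⁴b⟩ ⊆ C_G(a⁴b) since powers of a⁴b commute with a⁴b; so |C_G(a⁴b)| ≥ |⟨a⁴b⟩| = 2.
By orbit–stabilizer, |C_G(a⁴b)| = |G| / |conj. class of a⁴b| = 22 / 11 = 2.
The 2 elements commuting with a⁴b are {e, a⁴b}.

Answer: {e, a⁴b}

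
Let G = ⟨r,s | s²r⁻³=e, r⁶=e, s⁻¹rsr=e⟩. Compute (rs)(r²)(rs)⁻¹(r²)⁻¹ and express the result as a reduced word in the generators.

[(rs), (r²)] = (rs)·(r²)·(rs)⁻¹·(r²)⁻¹.
  (rs) · (r²) = r²s⁻¹
  (r²s⁻¹) · (rs⁻¹) = r⁴
  (r⁴) · (r⁴) = r²

Answer: r²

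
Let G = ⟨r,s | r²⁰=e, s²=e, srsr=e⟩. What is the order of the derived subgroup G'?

G' = [G, G] is generated by all commutators. The generator-pair commutators are: [r, s] = r².
The subgroup they normally generate is {e, r², r⁴, r⁶, r⁸, r¹⁰, r¹², r¹⁴, r¹⁶, r¹⁸}, of order 10.
Check: |G/G'| = 40/10 = 4 is the order of the abelianisation.

Answer: 10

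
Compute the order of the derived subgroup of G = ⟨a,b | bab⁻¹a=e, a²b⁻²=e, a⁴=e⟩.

G' = [G, G] is generated by all commutators. The generator-pair commutators are: [a, b] = a².
The subgroup they normally generate is {e, a²}, of order 2.
Check: |G/G'| = 8/2 = 4 is the order of the abelianisation.

Answer: 2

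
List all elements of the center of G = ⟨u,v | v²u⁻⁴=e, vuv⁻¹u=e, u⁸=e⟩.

An element z ∈ Z(G) iff z commutes with every generator.
For example u⁴ is central: (u⁴)·u = u⁵ = u·(u⁴); (u⁴)·v = v⁻¹ = v·(u⁴).
Whereas u ∉ Z(G) since u·v = uv ≠ u³v⁻¹ = v·u.
Checking each of the 16 elements this way gives Z(G) = {e, u⁴}, of order 2.

Answer: {e, u⁴}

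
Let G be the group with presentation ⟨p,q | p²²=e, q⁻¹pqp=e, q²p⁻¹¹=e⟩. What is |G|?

Enumerate words in the generators, reducing via the relations: the distinct elements are
  {e, p, q, pq, p², p³, p⁴, p⁵, p⁶, p⁷, p⁸, p⁹, p²q, p²¹, p²⁰, p³q, p¹², p¹³, p¹¹, p¹⁰, p¹⁴, p¹⁵, p¹⁶, p¹⁷, p¹⁸, p¹⁹, p⁴q, p⁵q, p⁶q, p⁷q, p⁸q, p⁹q, q⁻¹, pq⁻¹, p¹⁰q, p²q⁻¹, p³q⁻¹, p⁴q⁻¹, p⁵q⁻¹, p⁶q⁻¹, p⁷q⁻¹, p⁸q⁻¹, p⁹q⁻¹, p¹⁰q⁻¹}.
No further products give new elements, so |G| = 44.

Answer: 44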